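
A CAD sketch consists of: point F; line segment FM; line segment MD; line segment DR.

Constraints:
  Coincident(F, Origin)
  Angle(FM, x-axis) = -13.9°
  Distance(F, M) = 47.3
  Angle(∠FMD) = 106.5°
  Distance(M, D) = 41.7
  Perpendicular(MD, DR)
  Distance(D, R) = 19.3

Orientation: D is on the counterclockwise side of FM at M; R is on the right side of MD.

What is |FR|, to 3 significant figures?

85.0

F is at the origin; FM runs at -13.9° with length 47.3, so M = 47.3·(cos -13.9°, sin -13.9°) = (45.9, -11.4). ∠FMD = 106.5°, so MD runs at -13.9° + (180° − 106.5°) = 59.6° from the x-axis; with |MD| = 41.7, D = M + 41.7·(cos 59.6°, sin 59.6°) = (67.0, 24.6). MD ⟂ DR; with |DR| = 19.3 on the right of MD, R = D + 19.3·(0.863, -0.506) = (83.7, 14.8). Then |FR| = |R − F| = 85.0.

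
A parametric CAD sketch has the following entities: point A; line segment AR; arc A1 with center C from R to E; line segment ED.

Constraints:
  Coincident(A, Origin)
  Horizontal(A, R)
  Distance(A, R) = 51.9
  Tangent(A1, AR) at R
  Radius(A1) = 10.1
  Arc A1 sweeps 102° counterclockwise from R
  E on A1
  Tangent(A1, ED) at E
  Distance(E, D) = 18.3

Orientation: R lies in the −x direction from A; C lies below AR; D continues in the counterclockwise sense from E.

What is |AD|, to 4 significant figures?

65.32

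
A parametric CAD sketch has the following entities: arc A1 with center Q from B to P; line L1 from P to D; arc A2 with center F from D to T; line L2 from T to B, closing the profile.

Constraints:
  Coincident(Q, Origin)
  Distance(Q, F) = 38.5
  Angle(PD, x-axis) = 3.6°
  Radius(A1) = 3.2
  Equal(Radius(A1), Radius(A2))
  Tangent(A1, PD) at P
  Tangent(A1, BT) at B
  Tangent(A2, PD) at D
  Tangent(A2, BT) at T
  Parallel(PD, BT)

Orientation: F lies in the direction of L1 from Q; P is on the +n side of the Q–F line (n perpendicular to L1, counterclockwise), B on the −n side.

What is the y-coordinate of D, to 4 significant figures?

5.611

The slot axis is L1's direction at 3.6°, so u = (cos 3.6°, sin 3.6°) = (0.9980, 0.06279) and n = (−sin 3.6°, cos 3.6°) = (-0.06279, 0.9980). Q is at the origin and F lies 38.5 along u from Q, so F = 38.5·u = (38.42, 2.417). Tangency of A1 to both parallel lines with radius 3.2 puts P and B at Q ± 3.2·n: P = (-0.2009, 3.194), B = (0.2009, -3.194). Equal radii place D and T the same way about F: D = F + 3.2·n = (38.22, 5.611), T = F − 3.2·n = (38.62, -0.7763). So D.y = 5.611.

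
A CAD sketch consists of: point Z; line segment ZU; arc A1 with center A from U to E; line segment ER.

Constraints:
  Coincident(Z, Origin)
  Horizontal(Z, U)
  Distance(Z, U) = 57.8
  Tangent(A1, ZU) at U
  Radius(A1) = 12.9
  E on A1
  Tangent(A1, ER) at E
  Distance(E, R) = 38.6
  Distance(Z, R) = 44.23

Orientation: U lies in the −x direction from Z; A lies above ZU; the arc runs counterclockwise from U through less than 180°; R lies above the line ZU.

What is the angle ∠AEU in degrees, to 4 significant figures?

62.91°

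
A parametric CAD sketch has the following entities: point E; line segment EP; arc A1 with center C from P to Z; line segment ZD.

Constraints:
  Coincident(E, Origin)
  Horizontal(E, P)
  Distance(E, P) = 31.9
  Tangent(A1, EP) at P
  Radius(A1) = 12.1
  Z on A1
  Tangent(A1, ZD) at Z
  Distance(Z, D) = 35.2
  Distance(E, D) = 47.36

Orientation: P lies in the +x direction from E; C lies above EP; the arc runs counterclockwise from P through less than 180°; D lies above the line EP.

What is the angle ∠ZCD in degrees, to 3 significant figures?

71.0°

E is at the origin; E and P share the same y with |EP| = 31.9 and P on the +x side, so P = (31.9, 0.00). A1 meets EP tangentially, so CP is at right angles to EP, so C = P + (0, 12.1) = (31.9, 12.1). Since CZ ⟂ ZD (tangency), |CD| = √(12.1² + 35.2²) = 37.2 regardless of where Z sits on A1. So D lies on both circle(E, 47.36) and circle(C, 37.2); the above-EP intersection is D = (14.6, 45.1). Z is the foot of the tangent from D: Z = (40.2, 20.9).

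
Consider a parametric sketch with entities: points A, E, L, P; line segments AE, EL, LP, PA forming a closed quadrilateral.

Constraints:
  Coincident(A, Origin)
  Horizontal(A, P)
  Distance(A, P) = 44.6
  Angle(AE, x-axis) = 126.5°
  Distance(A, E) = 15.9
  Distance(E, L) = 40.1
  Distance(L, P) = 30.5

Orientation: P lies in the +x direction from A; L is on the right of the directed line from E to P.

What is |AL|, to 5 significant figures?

24.445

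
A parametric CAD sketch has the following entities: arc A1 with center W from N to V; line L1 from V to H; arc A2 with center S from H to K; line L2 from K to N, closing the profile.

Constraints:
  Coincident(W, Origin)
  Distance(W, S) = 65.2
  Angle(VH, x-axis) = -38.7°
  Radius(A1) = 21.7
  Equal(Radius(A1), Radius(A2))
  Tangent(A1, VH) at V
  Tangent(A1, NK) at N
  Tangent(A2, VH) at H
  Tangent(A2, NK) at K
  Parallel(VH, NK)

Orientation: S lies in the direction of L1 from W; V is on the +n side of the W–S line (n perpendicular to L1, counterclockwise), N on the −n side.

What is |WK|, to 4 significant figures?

68.72

The slot axis is L1's direction at -38.7°, so u = (cos -38.7°, sin -38.7°) = (0.7804, -0.6252) and n = (−sin -38.7°, cos -38.7°) = (0.6252, 0.7804). W is at the origin and S lies 65.2 along u from W, so S = 65.2·u = (50.88, -40.77). Tangency of A1 to both parallel lines with radius 21.7 puts V and N at W ± 21.7·n: V = (13.57, 16.94), N = (-13.57, -16.94). Equal radii place H and K the same way about S: H = S + 21.7·n = (64.45, -23.83), K = S − 21.7·n = (37.32, -57.70). Then |WK| = |K − W| = 68.72.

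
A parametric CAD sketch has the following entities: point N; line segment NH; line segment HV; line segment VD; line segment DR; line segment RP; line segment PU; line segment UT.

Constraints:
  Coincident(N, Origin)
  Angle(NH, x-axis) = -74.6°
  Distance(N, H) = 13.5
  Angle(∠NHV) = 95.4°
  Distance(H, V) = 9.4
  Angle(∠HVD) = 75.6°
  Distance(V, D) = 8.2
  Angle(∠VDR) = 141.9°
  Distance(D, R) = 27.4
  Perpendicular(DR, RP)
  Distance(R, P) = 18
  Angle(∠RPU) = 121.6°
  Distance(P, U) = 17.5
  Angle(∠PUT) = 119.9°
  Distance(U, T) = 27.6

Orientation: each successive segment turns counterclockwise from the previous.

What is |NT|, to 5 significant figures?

25.570

N is at the origin; NH runs at -74.6° with length 13.5, so H = (3.5850, -13.015). ∠NHV = 95.4° gives HV at 10.000° from the x-axis; with |HV| = 9.4, V = (12.842, -11.383). ∠HVD = 75.6° gives VD at 114.40° from the x-axis; with |VD| = 8.2, D = (9.4547, -3.9154). ∠VDR = 141.9° gives DR at 152.50° from the x-axis; with |DR| = 27.4, R = (-14.849, 8.7365). The perpendicularity gives RP at right angles to DR, so RP runs at -117.50°; with |RP| = 18.0, P = (-23.161, -7.2297). ∠RPU = 121.6° gives PU at -59.100° from the x-axis; with |PU| = 17.5, U = (-14.174, -22.246). ∠PUT = 119.9° gives UT at 1.0000° from the x-axis; with |UT| = 27.6, T = (13.422, -21.764). Then |NT| = |T − N| = 25.570.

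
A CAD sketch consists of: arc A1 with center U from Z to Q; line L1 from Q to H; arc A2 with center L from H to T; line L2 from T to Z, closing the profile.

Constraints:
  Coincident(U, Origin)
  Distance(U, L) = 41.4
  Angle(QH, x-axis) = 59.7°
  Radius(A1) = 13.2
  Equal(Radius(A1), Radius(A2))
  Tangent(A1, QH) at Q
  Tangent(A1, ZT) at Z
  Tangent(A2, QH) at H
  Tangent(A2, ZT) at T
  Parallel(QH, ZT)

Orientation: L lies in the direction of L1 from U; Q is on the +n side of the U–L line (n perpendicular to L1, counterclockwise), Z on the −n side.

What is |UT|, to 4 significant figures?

43.45

The slot axis is L1's direction at 59.7°, so u = (cos 59.7°, sin 59.7°) = (0.5045, 0.8634) and n = (−sin 59.7°, cos 59.7°) = (-0.8634, 0.5045). U is at the origin and L lies 41.4 along u from U, so L = 41.4·u = (20.89, 35.74). Tangency of A1 to both parallel lines with radius 13.2 puts Q and Z at U ± 13.2·n: Q = (-11.40, 6.660), Z = (11.40, -6.660). Equal radii place H and T the same way about L: H = L + 13.2·n = (9.491, 42.40), T = L − 13.2·n = (32.28, 29.08). Then |UT| = |T − U| = 43.45.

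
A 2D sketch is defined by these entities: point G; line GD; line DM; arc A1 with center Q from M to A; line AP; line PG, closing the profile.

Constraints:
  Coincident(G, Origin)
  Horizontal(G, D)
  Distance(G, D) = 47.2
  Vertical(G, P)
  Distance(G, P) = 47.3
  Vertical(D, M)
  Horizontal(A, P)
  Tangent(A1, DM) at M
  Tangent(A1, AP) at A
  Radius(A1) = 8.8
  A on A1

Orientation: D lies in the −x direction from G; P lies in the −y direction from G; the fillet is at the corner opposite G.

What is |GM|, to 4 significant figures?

60.91

The virtual corner opposite G is at (-47.20, -47.30). A1 meets DM tangentially, so QM is at right angles to DM and the tangent condition forces QA to be normal to AP, with radius 8.8, so the center Q sits 8.8 in from both sides at Q = (-38.40, -38.50). That places the tangent points at M = (-47.20, -38.50) on DM and A = (-38.40, -47.30) on AP. Then |GM| = |M − G| = 60.91.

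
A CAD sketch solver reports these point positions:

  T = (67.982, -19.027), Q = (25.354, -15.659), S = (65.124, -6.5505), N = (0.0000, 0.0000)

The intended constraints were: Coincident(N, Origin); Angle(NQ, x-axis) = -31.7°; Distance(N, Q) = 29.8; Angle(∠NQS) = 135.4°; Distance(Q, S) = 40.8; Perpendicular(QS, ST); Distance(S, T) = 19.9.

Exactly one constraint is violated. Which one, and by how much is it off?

Distance(S, T) = 19.9 — off by 7.10.

N = (0.00, 0.00) ✓; NQ at -31.70° ✓; |NQ| = 29.80 ✓; ∠NQS = 135.4° ✓; |QS| = 40.80 ✓; ∠(QS, ST) = 90.00° ✓; |ST| = 12.80 ✗.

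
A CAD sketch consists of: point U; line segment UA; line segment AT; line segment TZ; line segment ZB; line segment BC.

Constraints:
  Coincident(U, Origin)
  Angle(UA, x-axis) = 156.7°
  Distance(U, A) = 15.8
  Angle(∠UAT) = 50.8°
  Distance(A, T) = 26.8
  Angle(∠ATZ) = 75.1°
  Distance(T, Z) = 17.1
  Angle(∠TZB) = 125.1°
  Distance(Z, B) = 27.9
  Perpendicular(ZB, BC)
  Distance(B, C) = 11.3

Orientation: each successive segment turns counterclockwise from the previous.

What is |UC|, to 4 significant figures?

17.98

∠TZB = 125.1° gives ZB at 85.70° from the x-axis; with |ZB| = 27.9, B = (9.611, 17.05). ZB ⟂ BC, so BC runs at 175.7°; with |BC| = 11.3, C = (-1.657, 17.90). Then |UC| = |C − U| = 17.98.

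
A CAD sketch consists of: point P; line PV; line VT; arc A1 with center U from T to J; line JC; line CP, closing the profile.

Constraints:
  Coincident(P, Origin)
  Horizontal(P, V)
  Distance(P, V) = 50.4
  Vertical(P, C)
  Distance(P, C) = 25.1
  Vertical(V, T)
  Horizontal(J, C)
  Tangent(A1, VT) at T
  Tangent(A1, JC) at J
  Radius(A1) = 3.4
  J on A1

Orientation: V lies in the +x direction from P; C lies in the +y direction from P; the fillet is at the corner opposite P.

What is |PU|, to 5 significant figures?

51.768

P is at the origin; P and V share the same y with |PV| = 50.4 and V on the +x side, so V = (50.400, 0.0000). P and C share the same x with |PC| = 25.1 and C on the +y side, so C = (0.0000, 25.100). The virtual corner opposite P is at (50.400, 25.100). The tangent condition forces UT to be normal to VT and A1 meets JC tangentially, so UJ is at right angles to JC, with radius 3.4, so the center U sits 3.4 in from both sides at U = (47.000, 21.700). Then |PU| = |U − P| = 51.768.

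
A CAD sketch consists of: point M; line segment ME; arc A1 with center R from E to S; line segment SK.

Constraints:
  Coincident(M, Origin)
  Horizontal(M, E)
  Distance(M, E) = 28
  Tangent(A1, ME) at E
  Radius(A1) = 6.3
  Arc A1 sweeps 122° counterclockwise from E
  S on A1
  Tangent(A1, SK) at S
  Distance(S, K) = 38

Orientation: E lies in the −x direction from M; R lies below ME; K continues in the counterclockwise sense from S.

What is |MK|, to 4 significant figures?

43.90

On A1, E sits at bearing 90° from R; a 122° counterclockwise sweep puts S at bearing 212°, so S = R + 6.3·(cos 212°, sin 212°) = (-33.34, -9.638). The tangent condition forces RS to be normal to SK, so SK runs along (−sin 212°, cos 212°); with |SK| = 38.0, K = (-13.21, -41.86). Then |MK| = |K − M| = 43.90.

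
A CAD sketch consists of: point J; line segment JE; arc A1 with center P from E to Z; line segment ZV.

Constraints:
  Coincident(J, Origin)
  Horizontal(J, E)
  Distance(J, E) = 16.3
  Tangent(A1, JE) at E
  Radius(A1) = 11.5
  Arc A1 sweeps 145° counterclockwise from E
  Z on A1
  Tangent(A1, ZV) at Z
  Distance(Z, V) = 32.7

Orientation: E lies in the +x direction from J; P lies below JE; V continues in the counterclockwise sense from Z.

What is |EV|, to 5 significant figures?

44.518

J is at the origin; J and E share the same y with |JE| = 16.3 and E on the +x side, so E = (16.300, 0.0000). Since A1 is tangent to JE there, PE ⟂ JE, so P = E + (0, -11.5) = (16.300, -11.500). On A1, E sits at bearing 90° from P; a 145° counterclockwise sweep puts Z at bearing 235°, so Z = P + 11.5·(cos 235°, sin 235°) = (9.7039, -20.920). Since A1 is tangent to ZV there, PZ ⟂ ZV, so ZV runs along (−sin 235°, cos 235°); with |ZV| = 32.7, V = (36.490, -39.676). Then |EV| = |V − E| = 44.518.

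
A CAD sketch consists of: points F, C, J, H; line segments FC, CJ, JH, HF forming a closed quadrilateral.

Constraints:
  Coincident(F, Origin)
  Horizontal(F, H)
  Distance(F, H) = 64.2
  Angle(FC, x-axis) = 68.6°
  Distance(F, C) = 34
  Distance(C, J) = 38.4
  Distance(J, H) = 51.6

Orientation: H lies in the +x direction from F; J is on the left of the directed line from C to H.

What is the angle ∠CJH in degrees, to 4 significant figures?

83.45°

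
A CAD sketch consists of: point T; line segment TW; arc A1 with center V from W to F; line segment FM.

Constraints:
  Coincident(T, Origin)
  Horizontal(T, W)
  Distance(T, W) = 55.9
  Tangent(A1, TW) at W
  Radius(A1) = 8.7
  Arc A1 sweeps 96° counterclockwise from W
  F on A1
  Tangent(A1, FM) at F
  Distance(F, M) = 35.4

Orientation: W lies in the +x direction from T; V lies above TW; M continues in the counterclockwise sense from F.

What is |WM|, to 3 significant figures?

45.1

On A1, W sits at bearing -90° from V; a 96° counterclockwise sweep puts F at bearing 6°, so F = V + 8.7·(cos 6°, sin 6°) = (64.6, 9.61). A1 meets FM tangentially, so VF is at right angles to FM, so FM runs along (−sin 6°, cos 6°); with |FM| = 35.4, M = (60.9, 44.8). Then |WM| = |M − W| = 45.1.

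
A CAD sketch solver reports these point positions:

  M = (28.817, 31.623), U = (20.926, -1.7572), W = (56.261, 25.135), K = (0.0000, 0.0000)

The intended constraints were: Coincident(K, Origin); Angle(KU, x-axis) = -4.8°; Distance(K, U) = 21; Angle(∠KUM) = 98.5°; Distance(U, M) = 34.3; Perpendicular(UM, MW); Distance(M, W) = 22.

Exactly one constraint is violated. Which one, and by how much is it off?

Distance(M, W) = 22 — off by 6.20.

K = (0.00, 0.00) ✓; KU at -4.800° ✓; |KU| = 21.00 ✓; ∠KUM = 98.50° ✓; |UM| = 34.30 ✓; ∠(UM, MW) = 90.00° ✓; |MW| = 28.20 ✗.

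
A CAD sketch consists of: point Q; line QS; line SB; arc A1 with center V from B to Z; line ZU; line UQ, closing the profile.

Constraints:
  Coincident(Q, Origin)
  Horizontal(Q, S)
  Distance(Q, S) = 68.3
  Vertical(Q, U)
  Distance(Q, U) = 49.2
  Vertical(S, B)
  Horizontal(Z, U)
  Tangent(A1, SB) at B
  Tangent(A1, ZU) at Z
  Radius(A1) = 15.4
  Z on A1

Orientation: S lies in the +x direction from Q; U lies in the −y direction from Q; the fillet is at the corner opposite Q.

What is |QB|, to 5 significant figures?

76.206

Q is at the origin; QS is horizontal with |QS| = 68.3 and S on the +x side, so S = (68.300, 0.0000). QU is vertical with |QU| = 49.2 and U on the −y side, so U = (0.0000, -49.200). The virtual corner opposite Q is at (68.300, -49.200). Since A1 is tangent to SB there, VB ⟂ SB and the tangent condition forces VZ to be normal to ZU, with radius 15.4, so the center V sits 15.4 in from both sides at V = (52.900, -33.800). That places the tangent points at B = (68.300, -33.800) on SB and Z = (52.900, -49.200) on ZU. Then |QB| = |B − Q| = 76.206.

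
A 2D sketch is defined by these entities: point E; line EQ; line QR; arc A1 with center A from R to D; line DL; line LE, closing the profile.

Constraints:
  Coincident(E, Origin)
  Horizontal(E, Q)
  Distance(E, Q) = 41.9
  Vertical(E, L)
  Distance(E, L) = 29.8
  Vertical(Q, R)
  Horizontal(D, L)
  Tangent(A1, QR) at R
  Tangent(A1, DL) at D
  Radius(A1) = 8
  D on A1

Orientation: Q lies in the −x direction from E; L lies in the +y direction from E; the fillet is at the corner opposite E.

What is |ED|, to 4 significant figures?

45.14

E is at the origin; EQ is horizontal with |EQ| = 41.9 and Q on the −x side, so Q = (-41.90, 0.000). EL is vertical with |EL| = 29.8 and L on the +y side, so L = (0.000, 29.80). The virtual corner opposite E is at (-41.90, 29.80). Tangency of A1 to QR means the radius AR is perpendicular to QR and tangency of A1 to DL means the radius AD is perpendicular to DL, with radius 8.0, so the center A sits 8.0 in from both sides at A = (-33.90, 21.80). That places the tangent points at R = (-41.90, 21.80) on QR and D = (-33.90, 29.80) on DL. Then |ED| = |D − E| = 45.14.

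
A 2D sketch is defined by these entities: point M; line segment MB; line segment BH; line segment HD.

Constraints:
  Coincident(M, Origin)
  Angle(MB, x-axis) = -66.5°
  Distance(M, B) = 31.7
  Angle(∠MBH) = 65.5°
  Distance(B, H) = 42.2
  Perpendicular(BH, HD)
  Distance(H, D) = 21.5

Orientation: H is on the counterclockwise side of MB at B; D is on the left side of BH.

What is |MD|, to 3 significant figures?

30.0

M is at the origin; MB runs at -66.5° with length 31.7, so B = 31.7·(cos -66.5°, sin -66.5°) = (12.6, -29.1). ∠MBH = 65.5°, so BH runs at -66.5° + (180° − 65.5°) = 48.0° from the x-axis; with |BH| = 42.2, H = B + 42.2·(cos 48.0°, sin 48.0°) = (40.9, 2.29). BH is perpendicular to HD; with |HD| = 21.5 on the left of BH, D = H + 21.5·(-0.743, 0.669) = (24.9, 16.7). Then |MD| = |D − M| = 30.0.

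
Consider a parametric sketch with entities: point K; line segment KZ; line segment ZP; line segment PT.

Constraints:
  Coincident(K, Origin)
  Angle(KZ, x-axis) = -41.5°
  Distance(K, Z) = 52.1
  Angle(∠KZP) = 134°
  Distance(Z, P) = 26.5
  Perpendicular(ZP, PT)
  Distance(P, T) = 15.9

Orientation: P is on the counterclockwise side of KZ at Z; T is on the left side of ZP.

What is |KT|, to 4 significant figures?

66.30

K is at the origin; KZ runs at -41.5° with length 52.1, so Z = 52.1·(cos -41.5°, sin -41.5°) = (39.02, -34.52). ∠KZP = 134.0°, so ZP runs at -41.5° + (180° − 134.0°) = 4.500° from the x-axis; with |ZP| = 26.5, P = Z + 26.5·(cos 4.500°, sin 4.500°) = (65.44, -32.44). ZP ⟂ PT; with |PT| = 15.9 on the left of ZP, T = P + 15.9·(-0.07846, 0.9969) = (64.19, -16.59). Then |KT| = |T − K| = 66.30.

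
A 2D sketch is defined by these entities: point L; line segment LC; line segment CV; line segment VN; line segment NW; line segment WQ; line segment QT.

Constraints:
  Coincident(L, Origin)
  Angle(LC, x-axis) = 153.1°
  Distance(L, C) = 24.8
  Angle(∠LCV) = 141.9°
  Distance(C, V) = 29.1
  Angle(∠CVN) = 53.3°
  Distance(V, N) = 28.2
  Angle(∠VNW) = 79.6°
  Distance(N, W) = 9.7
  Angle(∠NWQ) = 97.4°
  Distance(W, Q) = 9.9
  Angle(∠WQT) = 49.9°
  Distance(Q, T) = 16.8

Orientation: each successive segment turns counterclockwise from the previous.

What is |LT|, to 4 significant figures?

35.65

∠NWQ = 97.4° gives WQ at 140.9° from the x-axis; with |WQ| = 9.9, Q = (-32.32, 1.159). ∠WQT = 49.9° gives QT at -89.00° from the x-axis; with |QT| = 16.8, T = (-32.03, -15.64). Then |LT| = |T − L| = 35.65.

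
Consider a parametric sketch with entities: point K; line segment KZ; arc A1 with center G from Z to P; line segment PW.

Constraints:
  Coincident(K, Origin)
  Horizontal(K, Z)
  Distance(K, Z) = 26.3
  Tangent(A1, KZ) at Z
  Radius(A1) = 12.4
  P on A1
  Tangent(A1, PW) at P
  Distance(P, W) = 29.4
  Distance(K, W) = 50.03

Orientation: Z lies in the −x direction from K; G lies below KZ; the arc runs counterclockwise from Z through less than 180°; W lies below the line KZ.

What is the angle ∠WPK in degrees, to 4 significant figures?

88.10°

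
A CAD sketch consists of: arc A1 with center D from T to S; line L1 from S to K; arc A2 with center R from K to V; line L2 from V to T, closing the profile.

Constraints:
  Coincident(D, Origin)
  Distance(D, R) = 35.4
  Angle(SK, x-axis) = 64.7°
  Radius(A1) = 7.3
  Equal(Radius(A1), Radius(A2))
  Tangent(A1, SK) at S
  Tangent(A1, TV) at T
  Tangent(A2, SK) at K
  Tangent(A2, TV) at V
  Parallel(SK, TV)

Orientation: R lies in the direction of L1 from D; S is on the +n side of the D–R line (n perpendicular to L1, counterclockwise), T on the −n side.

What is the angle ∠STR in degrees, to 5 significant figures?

78.348°

D is at the origin and R lies 35.4 along u from D, so R = 35.4·u = (15.128, 32.005). Tangency of A1 to both parallel lines with radius 7.3 puts S and T at D ± 7.3·n: S = (-6.5998, 3.1197), T = (6.5998, -3.1197). Then cos ∠STR = TS·TR / (|TS||TR|), giving 78.348°.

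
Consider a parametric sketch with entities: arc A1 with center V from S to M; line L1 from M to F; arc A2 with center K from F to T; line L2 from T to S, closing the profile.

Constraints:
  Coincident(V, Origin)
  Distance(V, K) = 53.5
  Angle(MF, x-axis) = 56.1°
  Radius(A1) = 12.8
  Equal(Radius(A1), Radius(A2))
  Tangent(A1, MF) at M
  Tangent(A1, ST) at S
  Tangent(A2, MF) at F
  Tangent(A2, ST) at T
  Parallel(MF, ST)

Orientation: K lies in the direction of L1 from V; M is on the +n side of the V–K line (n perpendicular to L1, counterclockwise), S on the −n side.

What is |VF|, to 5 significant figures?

55.010

Tangency of A1 to both parallel lines with radius 12.8 puts M and S at V ± 12.8·n: M = (-10.624, 7.1391), S = (10.624, -7.1391). Equal radii place F and T the same way about K: F = K + 12.8·n = (19.215, 51.545), T = K − 12.8·n = (40.464, 37.267). Then |VF| = |F − V| = 55.010.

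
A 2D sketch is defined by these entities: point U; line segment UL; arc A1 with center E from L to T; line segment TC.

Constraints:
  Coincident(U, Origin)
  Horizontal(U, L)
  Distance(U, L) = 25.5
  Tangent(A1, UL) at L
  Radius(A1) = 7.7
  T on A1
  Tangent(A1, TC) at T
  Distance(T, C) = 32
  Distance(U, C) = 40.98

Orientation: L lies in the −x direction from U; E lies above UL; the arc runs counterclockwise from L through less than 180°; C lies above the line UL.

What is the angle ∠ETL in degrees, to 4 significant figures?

48.49°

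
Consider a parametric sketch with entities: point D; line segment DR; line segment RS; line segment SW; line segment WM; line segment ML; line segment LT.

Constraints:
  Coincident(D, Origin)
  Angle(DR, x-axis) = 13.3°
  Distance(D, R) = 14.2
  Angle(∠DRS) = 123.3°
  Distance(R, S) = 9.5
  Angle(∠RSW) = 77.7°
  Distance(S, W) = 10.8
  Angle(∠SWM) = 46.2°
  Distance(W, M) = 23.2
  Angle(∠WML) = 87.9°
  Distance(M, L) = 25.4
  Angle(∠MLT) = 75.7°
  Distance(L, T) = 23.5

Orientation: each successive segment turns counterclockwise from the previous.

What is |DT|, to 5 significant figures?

32.808

D is at the origin; DR runs at 13.3° with length 14.2, so R = (13.819, 3.2667). ∠DRS = 123.3° gives RS at 70.000° from the x-axis; with |RS| = 9.5, S = (17.068, 12.194). ∠RSW = 77.7° gives SW at 172.30° from the x-axis; with |SW| = 10.8, W = (6.3657, 13.641). ∠SWM = 46.2° gives WM at -53.900° from the x-axis; with |WM| = 23.2, M = (20.035, -5.1045). ∠WML = 87.9° gives ML at 38.200° from the x-axis; with |ML| = 25.4, L = (39.996, 10.603). ∠MLT = 75.7° gives LT at 142.50° from the x-axis; with |LT| = 23.5, T = (21.352, 24.909). Then |DT| = |T − D| = 32.808.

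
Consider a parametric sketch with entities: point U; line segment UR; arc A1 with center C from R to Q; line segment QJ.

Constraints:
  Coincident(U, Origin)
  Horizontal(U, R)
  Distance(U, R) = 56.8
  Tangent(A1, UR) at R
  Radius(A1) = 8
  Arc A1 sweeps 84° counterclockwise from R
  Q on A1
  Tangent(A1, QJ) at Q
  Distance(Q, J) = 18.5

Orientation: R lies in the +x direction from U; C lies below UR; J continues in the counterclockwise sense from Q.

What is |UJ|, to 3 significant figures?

53.4

On A1, R sits at bearing 90° from C; an 84° counterclockwise sweep puts Q at bearing 174°, so Q = C + 8.0·(cos 174°, sin 174°) = (48.8, -7.16). Since A1 is tangent to QJ there, CQ ⟂ QJ, so QJ runs along (−sin 174°, cos 174°); with |QJ| = 18.5, J = (46.9, -25.6). Then |UJ| = |J − U| = 53.4.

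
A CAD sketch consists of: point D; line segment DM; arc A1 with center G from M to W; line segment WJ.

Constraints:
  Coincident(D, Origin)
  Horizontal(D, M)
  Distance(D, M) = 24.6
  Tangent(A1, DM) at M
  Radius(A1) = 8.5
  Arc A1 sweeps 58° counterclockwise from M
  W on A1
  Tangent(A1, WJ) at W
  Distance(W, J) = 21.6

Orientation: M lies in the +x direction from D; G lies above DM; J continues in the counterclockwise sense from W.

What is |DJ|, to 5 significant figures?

48.671

D is at the origin; D and M share the same y with |DM| = 24.6 and M on the +x side, so M = (24.600, 0.0000). Since A1 is tangent to DM there, GM ⟂ DM, so G = M + (0, 8.5) = (24.600, 8.5000). On A1, M sits at bearing -90° from G; a 58° counterclockwise sweep puts W at bearing -32°, so W = G + 8.5·(cos -32°, sin -32°) = (31.808, 3.9957). Tangency of A1 to WJ means the radius GW is perpendicular to WJ, so WJ runs along (−sin -32°, cos -32°); with |WJ| = 21.6, J = (43.255, 22.314). Then |DJ| = |J − D| = 48.671.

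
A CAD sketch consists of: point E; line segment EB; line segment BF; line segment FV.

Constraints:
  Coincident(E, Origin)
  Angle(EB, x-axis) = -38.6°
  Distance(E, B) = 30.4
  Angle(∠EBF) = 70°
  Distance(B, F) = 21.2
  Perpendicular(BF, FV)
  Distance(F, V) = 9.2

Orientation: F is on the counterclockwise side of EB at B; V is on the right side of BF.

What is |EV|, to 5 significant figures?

39.281

E is at the origin; EB runs at -38.6° with length 30.4, so B = 30.4·(cos -38.6°, sin -38.6°) = (23.758, -18.966). ∠EBF = 70.0°, so BF runs at -38.6° + (180° − 70.0°) = 71.400° from the x-axis; with |BF| = 21.2, F = B + 21.2·(cos 71.400°, sin 71.400°) = (30.520, 1.1268). BF ⟂ FV; with |FV| = 9.2 on the right of BF, V = F + 9.2·(0.94777, -0.31896) = (39.240, -1.8077). Then |EV| = |V − E| = 39.281.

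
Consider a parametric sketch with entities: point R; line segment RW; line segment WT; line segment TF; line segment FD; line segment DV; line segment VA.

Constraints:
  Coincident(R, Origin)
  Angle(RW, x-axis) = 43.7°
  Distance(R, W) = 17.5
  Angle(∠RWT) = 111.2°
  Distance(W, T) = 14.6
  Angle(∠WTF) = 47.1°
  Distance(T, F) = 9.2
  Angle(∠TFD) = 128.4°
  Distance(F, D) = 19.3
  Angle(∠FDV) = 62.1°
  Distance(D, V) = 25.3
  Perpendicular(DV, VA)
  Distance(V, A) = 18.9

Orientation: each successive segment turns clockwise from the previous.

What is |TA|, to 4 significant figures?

7.225

R is at the origin; RW runs at 43.7° with length 17.5, so W = (12.65, 12.09). ∠RWT = 111.2° gives WT at -25.10° from the x-axis; with |WT| = 14.6, T = (25.87, 5.897). ∠WTF = 47.1° gives TF at -158.0° from the x-axis; with |TF| = 9.2, F = (17.34, 2.451). ∠TFD = 128.4° gives FD at 150.4° from the x-axis; with |FD| = 19.3, D = (0.5619, 11.98). ∠FDV = 62.1° gives DV at 32.50° from the x-axis; with |DV| = 25.3, V = (21.90, 25.58). DV is perpendicular to VA, so VA runs at -57.50°; with |VA| = 18.9, A = (32.05, 9.637). Then |TA| = |A − T| = 7.225.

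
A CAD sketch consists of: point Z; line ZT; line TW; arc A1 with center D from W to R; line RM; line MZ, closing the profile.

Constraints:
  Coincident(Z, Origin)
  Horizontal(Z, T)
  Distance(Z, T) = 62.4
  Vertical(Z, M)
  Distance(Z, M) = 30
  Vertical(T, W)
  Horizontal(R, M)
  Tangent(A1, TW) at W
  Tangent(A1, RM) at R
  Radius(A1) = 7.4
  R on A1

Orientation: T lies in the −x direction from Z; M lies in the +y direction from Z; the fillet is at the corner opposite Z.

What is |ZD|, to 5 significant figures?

59.462

ZM is vertical with |ZM| = 30.0 and M on the +y side, so M = (0.0000, 30.000). The virtual corner opposite Z is at (-62.400, 30.000). A1 meets TW tangentially, so DW is at right angles to TW and A1 meets RM tangentially, so DR is at right angles to RM, with radius 7.4, so the center D sits 7.4 in from both sides at D = (-55.000, 22.600). Then |ZD| = |D − Z| = 59.462.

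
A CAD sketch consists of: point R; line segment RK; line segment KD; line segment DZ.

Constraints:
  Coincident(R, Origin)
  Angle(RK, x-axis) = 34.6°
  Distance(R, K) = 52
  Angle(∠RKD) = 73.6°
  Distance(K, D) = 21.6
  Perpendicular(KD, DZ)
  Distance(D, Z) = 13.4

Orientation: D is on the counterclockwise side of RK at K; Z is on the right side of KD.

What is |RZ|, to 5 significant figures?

63.661

R is at the origin; RK runs at 34.6° with length 52.0, so K = 52.0·(cos 34.6°, sin 34.6°) = (42.803, 29.528). ∠RKD = 73.6°, so KD runs at 34.6° + (180° − 73.6°) = 141.00° from the x-axis; with |KD| = 21.6, D = K + 21.6·(cos 141.00°, sin 141.00°) = (26.017, 43.121). The perpendicularity gives DZ at right angles to KD; with |DZ| = 13.4 on the right of KD, Z = D + 13.4·(0.62932, 0.77715) = (34.450, 53.535). Then |RZ| = |Z − R| = 63.661.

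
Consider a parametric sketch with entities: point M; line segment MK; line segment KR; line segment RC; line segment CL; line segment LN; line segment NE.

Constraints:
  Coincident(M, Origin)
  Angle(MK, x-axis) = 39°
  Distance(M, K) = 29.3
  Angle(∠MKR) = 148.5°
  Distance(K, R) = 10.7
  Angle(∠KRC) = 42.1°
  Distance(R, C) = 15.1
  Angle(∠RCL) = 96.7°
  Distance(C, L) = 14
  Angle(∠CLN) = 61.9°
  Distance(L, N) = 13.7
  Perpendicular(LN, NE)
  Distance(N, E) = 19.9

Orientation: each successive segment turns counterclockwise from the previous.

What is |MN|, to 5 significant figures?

32.965

M is at the origin; MK runs at 39.0° with length 29.3, so K = (22.770, 18.439). ∠MKR = 148.5° gives KR at 70.500° from the x-axis; with |KR| = 10.7, R = (26.342, 28.525). ∠KRC = 42.1° gives RC at -151.60° from the x-axis; with |RC| = 15.1, C = (13.059, 21.343). ∠RCL = 96.7° gives CL at -68.300° from the x-axis; with |CL| = 14.0, L = (18.236, 8.3356). ∠CLN = 61.9° gives LN at 49.800° from the x-axis; with |LN| = 13.7, N = (27.079, 18.800). Then |MN| = |N − M| = 32.965.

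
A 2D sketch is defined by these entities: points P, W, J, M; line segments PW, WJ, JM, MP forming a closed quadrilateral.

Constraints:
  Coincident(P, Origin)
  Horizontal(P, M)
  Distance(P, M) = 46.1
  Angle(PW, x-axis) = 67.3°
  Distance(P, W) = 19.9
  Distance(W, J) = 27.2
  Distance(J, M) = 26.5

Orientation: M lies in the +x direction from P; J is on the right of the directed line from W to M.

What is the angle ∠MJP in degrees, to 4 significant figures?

151.5°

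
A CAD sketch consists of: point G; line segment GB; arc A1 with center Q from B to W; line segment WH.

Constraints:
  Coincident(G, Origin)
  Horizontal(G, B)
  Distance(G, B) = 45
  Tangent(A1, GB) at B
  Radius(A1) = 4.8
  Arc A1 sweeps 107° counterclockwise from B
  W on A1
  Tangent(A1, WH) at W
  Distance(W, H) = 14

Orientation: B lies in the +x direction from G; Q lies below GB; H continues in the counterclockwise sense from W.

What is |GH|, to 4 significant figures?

48.62

G is at the origin; GB is horizontal with |GB| = 45.0 and B on the +x side, so B = (45.00, 0.000). A1 meets GB tangentially, so QB is at right angles to GB, so Q = B + (0, -4.8) = (45.00, -4.800). On A1, B sits at bearing 90° from Q; a 107° counterclockwise sweep puts W at bearing 197°, so W = Q + 4.8·(cos 197°, sin 197°) = (40.41, -6.203). The tangent condition forces QW to be normal to WH, so WH runs along (−sin 197°, cos 197°); with |WH| = 14.0, H = (44.50, -19.59). Then |GH| = |H − G| = 48.62.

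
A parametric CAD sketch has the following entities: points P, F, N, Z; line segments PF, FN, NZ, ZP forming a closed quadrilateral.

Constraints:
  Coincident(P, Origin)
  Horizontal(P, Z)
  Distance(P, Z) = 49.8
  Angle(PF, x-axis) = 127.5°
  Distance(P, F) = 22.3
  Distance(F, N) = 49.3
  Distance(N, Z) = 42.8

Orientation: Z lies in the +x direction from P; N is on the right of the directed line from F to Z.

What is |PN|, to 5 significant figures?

27.083

P is at the origin; PZ is horizontal with |PZ| = 49.8 and Z in +x, so Z = (49.8, 0). PF runs at 127.5° with |PF| = 22.3, so F = (-13.575, 17.692). N is determined by |FN| = 49.3 and |NZ| = 42.8 together: it lies at the intersection of circle(F, 49.3) and circle(Z, 42.8). With |FZ| = 65.798, the foot of the radical line on FZ is 37.448 from F and the perpendicular offset is √(49.3² − 37.448²) = 32.064. Taking the right-of-FZ solution: N = (13.873, -23.261).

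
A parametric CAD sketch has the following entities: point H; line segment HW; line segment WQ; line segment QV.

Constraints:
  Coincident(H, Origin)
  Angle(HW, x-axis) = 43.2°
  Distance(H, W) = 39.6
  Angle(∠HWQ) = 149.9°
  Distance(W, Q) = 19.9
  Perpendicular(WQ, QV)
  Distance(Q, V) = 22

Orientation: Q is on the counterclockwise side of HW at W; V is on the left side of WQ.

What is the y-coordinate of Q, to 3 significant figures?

46.2

H is at the origin; HW runs at 43.2° with length 39.6, so W = 39.6·(cos 43.2°, sin 43.2°) = (28.9, 27.1). ∠HWQ = 149.9°, so WQ runs at 43.2° + (180° − 149.9°) = 73.3° from the x-axis; with |WQ| = 19.9, Q = W + 19.9·(cos 73.3°, sin 73.3°) = (34.6, 46.2). So Q.y = 46.2.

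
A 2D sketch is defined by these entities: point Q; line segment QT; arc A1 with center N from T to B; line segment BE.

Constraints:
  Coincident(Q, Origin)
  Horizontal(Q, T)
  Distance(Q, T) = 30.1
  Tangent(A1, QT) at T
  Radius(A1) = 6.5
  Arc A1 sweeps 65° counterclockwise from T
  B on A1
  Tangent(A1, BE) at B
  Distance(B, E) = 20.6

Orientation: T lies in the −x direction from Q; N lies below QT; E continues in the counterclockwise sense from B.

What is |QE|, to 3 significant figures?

50.0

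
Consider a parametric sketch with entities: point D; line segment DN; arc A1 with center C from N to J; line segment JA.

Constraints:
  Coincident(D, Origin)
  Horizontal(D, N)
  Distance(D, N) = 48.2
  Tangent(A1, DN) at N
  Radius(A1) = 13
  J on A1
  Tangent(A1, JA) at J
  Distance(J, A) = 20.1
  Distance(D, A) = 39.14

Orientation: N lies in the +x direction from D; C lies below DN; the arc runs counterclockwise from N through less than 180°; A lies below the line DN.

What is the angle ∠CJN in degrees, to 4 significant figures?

56.05°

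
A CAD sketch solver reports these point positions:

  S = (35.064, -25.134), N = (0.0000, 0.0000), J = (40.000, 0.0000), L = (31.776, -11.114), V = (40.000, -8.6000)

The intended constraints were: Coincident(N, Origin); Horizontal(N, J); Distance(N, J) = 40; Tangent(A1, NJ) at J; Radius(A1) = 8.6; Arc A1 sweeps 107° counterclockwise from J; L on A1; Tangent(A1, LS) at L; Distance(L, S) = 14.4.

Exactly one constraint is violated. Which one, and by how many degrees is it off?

Tangent(A1, LS) at L — off by 3.80°.

N = (0.00, 0.00) ✓; N.y = 0.00, J.y = 0.00 ✓; |NJ| = 40.00 ✓; ∠(VJ, JN) = 90.00° ✓; |VJ| = 8.600 ✓; bearing(V→L) − bearing(V→J) = 107.0° ✓; |VL| = 8.600 ✓; ∠(VL, LS) = 93.80° ✗; |LS| = 14.40 ✓.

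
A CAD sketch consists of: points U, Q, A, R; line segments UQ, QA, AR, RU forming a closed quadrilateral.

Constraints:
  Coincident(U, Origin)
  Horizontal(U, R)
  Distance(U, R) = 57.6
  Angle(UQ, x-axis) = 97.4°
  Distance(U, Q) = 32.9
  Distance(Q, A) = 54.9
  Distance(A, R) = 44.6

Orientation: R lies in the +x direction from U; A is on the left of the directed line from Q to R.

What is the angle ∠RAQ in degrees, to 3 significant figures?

88.7°

Checks: UQ at 97.40° ✓; |QA| = 54.90 ✓; |AR| = 44.60 ✓.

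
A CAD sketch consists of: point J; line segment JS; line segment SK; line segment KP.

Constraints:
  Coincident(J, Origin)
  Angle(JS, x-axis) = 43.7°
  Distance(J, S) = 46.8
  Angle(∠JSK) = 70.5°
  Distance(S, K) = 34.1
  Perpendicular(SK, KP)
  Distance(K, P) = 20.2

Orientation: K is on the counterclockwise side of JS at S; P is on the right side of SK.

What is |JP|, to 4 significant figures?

66.92

∠JSK = 70.5°, so SK runs at 43.7° + (180° − 70.5°) = 153.2° from the x-axis; with |SK| = 34.1, K = S + 34.1·(cos 153.2°, sin 153.2°) = (3.398, 47.71). SK is perpendicular to KP; with |KP| = 20.2 on the right of SK, P = K + 20.2·(0.4509, 0.8926) = (12.51, 65.74). Then |JP| = |P − J| = 66.92.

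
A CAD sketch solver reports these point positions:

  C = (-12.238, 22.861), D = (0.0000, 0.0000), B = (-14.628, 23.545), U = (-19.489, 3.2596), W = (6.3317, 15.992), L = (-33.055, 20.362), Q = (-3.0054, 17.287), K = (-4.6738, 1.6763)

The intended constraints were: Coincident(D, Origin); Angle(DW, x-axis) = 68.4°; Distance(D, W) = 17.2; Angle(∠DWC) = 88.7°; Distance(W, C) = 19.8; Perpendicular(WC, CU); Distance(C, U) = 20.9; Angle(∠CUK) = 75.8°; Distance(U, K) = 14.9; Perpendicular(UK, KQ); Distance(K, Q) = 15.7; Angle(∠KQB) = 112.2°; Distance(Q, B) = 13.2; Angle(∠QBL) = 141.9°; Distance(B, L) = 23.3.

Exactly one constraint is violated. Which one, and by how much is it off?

Distance(B, L) = 23.3 — off by 4.60.

D = (0.00, 0.00) ✓; DW at 68.40° ✓; |DW| = 17.20 ✓; ∠DWC = 88.70° ✓; |WC| = 19.80 ✓; ∠(WC, CU) = 90.00° ✓; |CU| = 20.90 ✓; ∠CUK = 75.80° ✓; |UK| = 14.90 ✓; ∠(UK, KQ) = 90.00° ✓; |KQ| = 15.70 ✓; ∠KQB = 112.2° ✓; |QB| = 13.20 ✓; ∠QBL = 141.9° ✓; |BL| = 18.70 ✗.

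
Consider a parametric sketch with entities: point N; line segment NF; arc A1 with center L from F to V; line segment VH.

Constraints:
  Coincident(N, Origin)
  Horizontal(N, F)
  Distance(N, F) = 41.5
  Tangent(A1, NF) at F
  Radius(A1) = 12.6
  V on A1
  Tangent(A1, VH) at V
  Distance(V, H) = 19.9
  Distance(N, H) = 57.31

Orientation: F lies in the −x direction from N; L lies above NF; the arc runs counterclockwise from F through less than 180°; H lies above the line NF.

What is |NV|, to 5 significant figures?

37.982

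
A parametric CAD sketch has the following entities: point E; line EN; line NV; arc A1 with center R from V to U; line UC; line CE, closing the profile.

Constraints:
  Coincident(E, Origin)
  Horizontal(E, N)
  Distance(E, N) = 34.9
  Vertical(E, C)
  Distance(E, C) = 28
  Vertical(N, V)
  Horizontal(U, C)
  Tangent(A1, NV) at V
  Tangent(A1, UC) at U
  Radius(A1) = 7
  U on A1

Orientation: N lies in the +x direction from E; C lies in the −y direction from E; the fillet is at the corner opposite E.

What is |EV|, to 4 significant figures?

40.73

E is at the origin; E and N share the same y with |EN| = 34.9 and N on the +x side, so N = (34.90, 0.000). EC is vertical with |EC| = 28.0 and C on the −y side, so C = (0.000, -28.00). The virtual corner opposite E is at (34.90, -28.00). Since A1 is tangent to NV there, RV ⟂ NV and since A1 is tangent to UC there, RU ⟂ UC, with radius 7.0, so the center R sits 7.0 in from both sides at R = (27.90, -21.00). That places the tangent points at V = (34.90, -21.00) on NV and U = (27.90, -28.00) on UC. Then |EV| = |V − E| = 40.73.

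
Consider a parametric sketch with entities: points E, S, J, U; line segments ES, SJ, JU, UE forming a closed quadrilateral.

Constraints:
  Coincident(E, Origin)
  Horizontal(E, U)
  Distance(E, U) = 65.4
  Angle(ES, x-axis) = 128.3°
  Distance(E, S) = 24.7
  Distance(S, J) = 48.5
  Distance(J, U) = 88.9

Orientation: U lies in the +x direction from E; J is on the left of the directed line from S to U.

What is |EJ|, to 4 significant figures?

64.11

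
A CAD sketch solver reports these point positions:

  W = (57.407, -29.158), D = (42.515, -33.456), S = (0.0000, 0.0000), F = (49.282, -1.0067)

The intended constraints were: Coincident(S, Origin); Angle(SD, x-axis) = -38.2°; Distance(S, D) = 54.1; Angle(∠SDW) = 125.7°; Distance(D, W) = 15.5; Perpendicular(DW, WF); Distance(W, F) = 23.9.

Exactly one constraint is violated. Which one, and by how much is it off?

Distance(W, F) = 23.9 — off by 5.40.

S = (0.00, 0.00) ✓; SD at -38.20° ✓; |SD| = 54.10 ✓; ∠SDW = 125.7° ✓; |DW| = 15.50 ✓; ∠(DW, WF) = 90.00° ✓; |WF| = 29.30 ✗.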